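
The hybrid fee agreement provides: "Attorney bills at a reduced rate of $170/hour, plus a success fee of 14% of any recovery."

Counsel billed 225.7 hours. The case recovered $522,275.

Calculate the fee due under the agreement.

Hourly: 225.7 × $170 = $38,369.00
Success fee: 14% of $522,275 = $73,118.50
Total: $38,369.00 + $73,118.50 = $111,487.50

$111,487.50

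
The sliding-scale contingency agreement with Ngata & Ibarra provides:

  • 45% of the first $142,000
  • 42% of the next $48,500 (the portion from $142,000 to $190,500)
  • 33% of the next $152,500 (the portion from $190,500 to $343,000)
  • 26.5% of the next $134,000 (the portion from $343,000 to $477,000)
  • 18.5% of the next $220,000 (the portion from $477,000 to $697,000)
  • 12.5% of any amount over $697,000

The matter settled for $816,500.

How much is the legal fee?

$225,742.50

First $142,000 at 45% = $63,900.00
Next $48,500 at 42% = $20,370.00
Next $152,500 at 33% = $50,325.00
Next $134,000 at 26.5% = $35,510.00
Next $220,000 at 18.5% = $40,700.00
Remaining $119,500 at 12.5% = $14,937.50
Fee: $63,900.00 + $20,370.00 + $50,325.00 + $35,510.00 + $40,700.00 + $14,937.50 = $225,742.50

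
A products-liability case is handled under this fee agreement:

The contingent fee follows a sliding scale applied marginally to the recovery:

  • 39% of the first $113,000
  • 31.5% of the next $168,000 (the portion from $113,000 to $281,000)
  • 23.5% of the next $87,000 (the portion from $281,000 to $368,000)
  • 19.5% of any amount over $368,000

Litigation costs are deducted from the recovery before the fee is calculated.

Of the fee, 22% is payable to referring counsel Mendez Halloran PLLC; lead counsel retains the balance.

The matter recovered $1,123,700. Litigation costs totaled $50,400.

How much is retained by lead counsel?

$198,875.43

Fee base (net of costs): $1,123,700 − $50,400 = $1,073,300
First $113,000 at 39% = $44,070.00
Next $168,000 at 31.5% = $52,920.00
Next $87,000 at 23.5% = $20,445.00
Remaining $705,300 at 19.5% = $137,533.50
Fee: $44,070.00 + $52,920.00 + $20,445.00 + $137,533.50 = $254,968.50
Referral share: 22% of $254,968.50 = $56,093.07; lead counsel retains $254,968.50 − $56,093.07 = $198,875.43.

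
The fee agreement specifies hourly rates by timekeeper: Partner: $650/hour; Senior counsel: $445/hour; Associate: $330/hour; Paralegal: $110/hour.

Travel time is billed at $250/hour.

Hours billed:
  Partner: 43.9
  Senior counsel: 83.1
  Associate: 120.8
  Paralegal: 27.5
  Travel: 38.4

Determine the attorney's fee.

$118,003.50

Partner: 43.9 × $650 = $28,535.00
Senior counsel: 83.1 × $445 = $36,979.50
Associate: 120.8 × $330 = $39,864.00
Paralegal: 27.5 × $110 = $3,025.00
Subtotal: $28,535.00 + $36,979.50 + $39,864.00 + $3,025.00 = $108,403.50
Travel: 38.4 × $250 = $9,600.00
Total: $108,403.50 + $9,600.00 = $118,003.50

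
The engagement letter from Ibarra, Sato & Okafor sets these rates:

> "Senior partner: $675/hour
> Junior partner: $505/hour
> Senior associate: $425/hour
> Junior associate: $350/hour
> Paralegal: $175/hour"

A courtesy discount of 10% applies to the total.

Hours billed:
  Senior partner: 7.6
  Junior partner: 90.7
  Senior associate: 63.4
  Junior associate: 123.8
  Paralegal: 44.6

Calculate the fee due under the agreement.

Senior partner: 7.6 × $675 = $5,130.00
Junior partner: 90.7 × $505 = $45,803.50
Senior associate: 63.4 × $425 = $26,945.00
Junior associate: 123.8 × $350 = $43,330.00
Paralegal: 44.6 × $175 = $7,805.00
Subtotal: $129,013.50
Less 10% discount: −$12,901.35
Total: $129,013.50 − $12,901.35 = $116,112.15

$116,112.15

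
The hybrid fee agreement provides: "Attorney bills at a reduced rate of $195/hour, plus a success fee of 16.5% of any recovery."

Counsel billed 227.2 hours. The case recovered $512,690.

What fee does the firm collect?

Hourly: 227.2 × $195 = $44,304.00
Success fee: 16.5% of $512,690 = $84,593.85
Total: $44,304.00 + $84,593.85 = $128,897.85

$128,897.85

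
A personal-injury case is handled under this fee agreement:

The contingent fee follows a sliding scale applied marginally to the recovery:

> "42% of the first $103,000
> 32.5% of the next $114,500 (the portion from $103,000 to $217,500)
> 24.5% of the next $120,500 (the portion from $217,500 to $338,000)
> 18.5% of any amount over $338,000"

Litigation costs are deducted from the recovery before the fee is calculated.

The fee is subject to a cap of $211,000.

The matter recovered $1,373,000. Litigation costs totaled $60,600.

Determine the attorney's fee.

$211,000.00

Fee base (net of costs): $1,373,000 − $60,600 = $1,312,400
First $103,000 at 42% = $43,260.00
Next $114,500 at 32.5% = $37,212.50
Next $120,500 at 24.5% = $29,522.50
Remaining $974,400 at 18.5% = $180,264.00
Fee: $43,260.00 + $37,212.50 + $29,522.50 + $180,264.00 = $290,259.00
$290,259.00 exceeds the $211,000 cap, so the fee is capped at $211,000.00.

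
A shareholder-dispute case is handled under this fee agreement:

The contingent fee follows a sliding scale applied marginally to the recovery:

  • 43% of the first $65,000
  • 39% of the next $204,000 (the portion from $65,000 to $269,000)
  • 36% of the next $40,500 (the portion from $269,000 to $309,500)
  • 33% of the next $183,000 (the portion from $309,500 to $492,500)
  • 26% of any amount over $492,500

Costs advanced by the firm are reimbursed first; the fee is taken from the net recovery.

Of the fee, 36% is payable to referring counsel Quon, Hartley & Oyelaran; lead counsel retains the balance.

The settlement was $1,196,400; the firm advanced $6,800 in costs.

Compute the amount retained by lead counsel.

Fee base (net of costs): $1,196,400 − $6,800 = $1,189,600
First $65,000 at 43% = $27,950.00
Next $204,000 at 39% = $79,560.00
Next $40,500 at 36% = $14,580.00
Next $183,000 at 33% = $60,390.00
Remaining $697,100 at 26% = $181,246.00
Fee: $27,950.00 + $79,560.00 + $14,580.00 + $60,390.00 + $181,246.00 = $363,726.00
Referral share: 36% of $363,726.00 = $130,941.36; lead counsel retains $363,726.00 − $130,941.36 = $232,784.64.

$232,784.64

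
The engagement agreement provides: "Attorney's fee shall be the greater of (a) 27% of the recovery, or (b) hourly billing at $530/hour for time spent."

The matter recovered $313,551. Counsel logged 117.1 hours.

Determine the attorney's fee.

$84,658.77

(a) 27% of $313,551 = $84,658.77
(b) 117.1 × $530 = $62,063.00
The greater is (a): $84,658.77.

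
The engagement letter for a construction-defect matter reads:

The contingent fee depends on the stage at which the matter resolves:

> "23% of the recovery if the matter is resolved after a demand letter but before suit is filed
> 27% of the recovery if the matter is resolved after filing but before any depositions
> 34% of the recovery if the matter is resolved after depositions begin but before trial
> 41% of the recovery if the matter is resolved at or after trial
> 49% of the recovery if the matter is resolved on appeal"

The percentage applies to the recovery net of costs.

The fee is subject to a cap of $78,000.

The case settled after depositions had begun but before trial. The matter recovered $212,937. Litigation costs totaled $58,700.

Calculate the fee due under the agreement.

$52,440.58

Fee base (net of costs): $212,937 − $58,700 = $154,237
The matter settled after depositions had begun but before trial, so the 34% rate applies.
$154,237 × 34% = $52,440.58
$52,440.58 is under the $78,000 cap.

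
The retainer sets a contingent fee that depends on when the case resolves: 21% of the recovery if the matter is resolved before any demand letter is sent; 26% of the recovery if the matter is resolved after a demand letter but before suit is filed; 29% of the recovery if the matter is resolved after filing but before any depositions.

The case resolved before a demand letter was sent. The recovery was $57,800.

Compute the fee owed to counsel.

$12,138.00

The matter resolved before a demand letter was sent, so the 21% rate applies.
$57,800 × 21% = $12,138.00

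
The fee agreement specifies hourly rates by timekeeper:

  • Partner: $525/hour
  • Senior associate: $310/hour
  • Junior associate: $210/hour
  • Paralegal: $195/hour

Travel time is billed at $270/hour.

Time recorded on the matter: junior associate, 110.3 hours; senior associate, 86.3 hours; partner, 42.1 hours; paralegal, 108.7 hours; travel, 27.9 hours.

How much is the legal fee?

$100,748.00

Partner: 42.1 × $525 = $22,102.50
Senior associate: 86.3 × $310 = $26,753.00
Junior associate: 110.3 × $210 = $23,163.00
Paralegal: 108.7 × $195 = $21,196.50
Subtotal: $22,102.50 + $26,753.00 + $23,163.00 + $21,196.50 = $93,215.00
Travel: 27.9 × $270 = $7,533.00
Total: $93,215.00 + $7,533.00 = $100,748.00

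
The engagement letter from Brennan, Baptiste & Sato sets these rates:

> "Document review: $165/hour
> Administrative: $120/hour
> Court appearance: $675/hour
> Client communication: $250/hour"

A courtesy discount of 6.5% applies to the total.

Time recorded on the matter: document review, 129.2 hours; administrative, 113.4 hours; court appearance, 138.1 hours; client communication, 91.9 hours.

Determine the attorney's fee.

Document review: 129.2 × $165 = $21,318.00
Administrative: 113.4 × $120 = $13,608.00
Court appearance: 138.1 × $675 = $93,217.50
Client communication: 91.9 × $250 = $22,975.00
Subtotal: $151,118.50
Less 6.5% discount: −$9,822.70
Total: $151,118.50 − $9,822.70 = $141,295.80

$141,295.80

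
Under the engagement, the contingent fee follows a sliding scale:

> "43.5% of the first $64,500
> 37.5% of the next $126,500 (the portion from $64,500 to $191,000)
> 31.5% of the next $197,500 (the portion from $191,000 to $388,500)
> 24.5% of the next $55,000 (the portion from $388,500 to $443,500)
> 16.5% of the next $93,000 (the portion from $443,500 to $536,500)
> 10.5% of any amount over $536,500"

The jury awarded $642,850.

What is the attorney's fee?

$177,694.25

First $64,500 at 43.5% = $28,057.50
Next $126,500 at 37.5% = $47,437.50
Next $197,500 at 31.5% = $62,212.50
Next $55,000 at 24.5% = $13,475.00
Next $93,000 at 16.5% = $15,345.00
Remaining $106,350 at 10.5% = $11,166.75
Fee: $28,057.50 + $47,437.50 + $62,212.50 + $13,475.00 + $15,345.00 + $11,166.75 = $177,694.25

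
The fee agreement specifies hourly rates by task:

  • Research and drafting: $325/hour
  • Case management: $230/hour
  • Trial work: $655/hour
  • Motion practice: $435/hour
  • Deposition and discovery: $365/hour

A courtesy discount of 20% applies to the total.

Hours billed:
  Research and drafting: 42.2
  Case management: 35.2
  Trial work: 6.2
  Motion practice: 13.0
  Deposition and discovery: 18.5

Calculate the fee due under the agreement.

$30,623.60

Research and drafting: 42.2 × $325 = $13,715.00
Case management: 35.2 × $230 = $8,096.00
Trial work: 6.2 × $655 = $4,061.00
Motion practice: 13.0 × $435 = $5,655.00
Deposition and discovery: 18.5 × $365 = $6,752.50
Subtotal: $38,279.50
Less 20% discount: −$7,655.90
Total: $38,279.50 − $7,655.90 = $30,623.60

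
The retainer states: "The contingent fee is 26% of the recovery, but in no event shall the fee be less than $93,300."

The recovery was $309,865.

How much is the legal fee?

$93,300.00

26% of $309,865 = $80,564.90
That is below the $93,300 minimum, so the minimum applies.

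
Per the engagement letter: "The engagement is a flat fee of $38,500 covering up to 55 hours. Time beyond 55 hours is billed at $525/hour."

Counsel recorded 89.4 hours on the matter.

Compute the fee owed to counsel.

$56,560.00

Flat fee: $38,500.00
Excess hours: 89.4 − 55 = 34.4
Overrun: 34.4 × $525 = $18,060.00
Total: $38,500.00 + $18,060.00 = $56,560.00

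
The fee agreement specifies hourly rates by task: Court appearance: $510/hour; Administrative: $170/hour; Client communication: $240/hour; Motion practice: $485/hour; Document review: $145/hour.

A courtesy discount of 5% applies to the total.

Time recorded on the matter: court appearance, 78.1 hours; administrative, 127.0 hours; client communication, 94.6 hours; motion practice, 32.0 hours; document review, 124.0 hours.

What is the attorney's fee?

Court appearance: 78.1 × $510 = $39,831.00
Administrative: 127.0 × $170 = $21,590.00
Client communication: 94.6 × $240 = $22,704.00
Motion practice: 32.0 × $485 = $15,520.00
Document review: 124.0 × $145 = $17,980.00
Subtotal: $117,625.00
Less 5% discount: −$5,881.25
Total: $117,625.00 − $5,881.25 = $111,743.75

$111,743.75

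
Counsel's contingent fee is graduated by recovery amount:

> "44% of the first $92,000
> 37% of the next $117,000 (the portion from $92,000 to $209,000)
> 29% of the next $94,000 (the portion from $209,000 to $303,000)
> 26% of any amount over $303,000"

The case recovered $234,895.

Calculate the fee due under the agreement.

$91,279.55

First $92,000 at 44% = $40,480.00
Next $117,000 at 37% = $43,290.00
Remaining $25,895 at 29% = $7,509.55
Fee: $40,480.00 + $43,290.00 + $7,509.55 = $91,279.55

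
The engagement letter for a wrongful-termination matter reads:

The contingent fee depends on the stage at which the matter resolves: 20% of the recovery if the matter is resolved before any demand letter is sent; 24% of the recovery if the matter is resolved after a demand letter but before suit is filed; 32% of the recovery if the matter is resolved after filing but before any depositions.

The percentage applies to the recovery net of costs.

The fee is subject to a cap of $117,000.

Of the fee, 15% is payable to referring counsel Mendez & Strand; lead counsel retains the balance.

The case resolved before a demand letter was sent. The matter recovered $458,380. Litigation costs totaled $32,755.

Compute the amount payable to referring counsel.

$12,768.75

Fee base (net of costs): $458,380 − $32,755 = $425,625
The matter resolved before a demand letter was sent, so the 20% rate applies.
$425,625 × 20% = $85,125.00
$85,125.00 is under the $117,000 cap.
Referral share: 15% of $85,125.00 = $12,768.75; lead counsel retains $85,125.00 − $12,768.75 = $72,356.25.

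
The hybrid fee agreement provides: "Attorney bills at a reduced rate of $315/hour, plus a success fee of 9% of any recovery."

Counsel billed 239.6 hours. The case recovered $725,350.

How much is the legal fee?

$140,755.50

Hourly: 239.6 × $315 = $75,474.00
Success fee: 9% of $725,350 = $65,281.50
Total: $75,474.00 + $65,281.50 = $140,755.50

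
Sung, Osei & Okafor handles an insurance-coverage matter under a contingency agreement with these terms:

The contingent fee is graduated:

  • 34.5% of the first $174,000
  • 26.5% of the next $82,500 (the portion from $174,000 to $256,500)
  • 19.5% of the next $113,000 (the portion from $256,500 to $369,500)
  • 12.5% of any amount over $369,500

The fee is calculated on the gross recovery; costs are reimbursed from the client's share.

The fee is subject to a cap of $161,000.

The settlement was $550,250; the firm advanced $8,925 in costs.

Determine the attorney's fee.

Fee base is the gross recovery, $550,250; costs are reimbursed separately.
First $174,000 at 34.5% = $60,030.00
Next $82,500 at 26.5% = $21,862.50
Next $113,000 at 19.5% = $22,035.00
Remaining $180,750 at 12.5% = $22,593.75
Fee: $60,030.00 + $21,862.50 + $22,035.00 + $22,593.75 = $126,521.25
$126,521.25 is under the $161,000 cap.

$126,521.25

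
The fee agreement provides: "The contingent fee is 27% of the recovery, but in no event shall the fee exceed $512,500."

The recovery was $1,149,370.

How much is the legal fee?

27% of $1,149,370 = $310,329.90
That is under the $512,500 cap.

$310,329.90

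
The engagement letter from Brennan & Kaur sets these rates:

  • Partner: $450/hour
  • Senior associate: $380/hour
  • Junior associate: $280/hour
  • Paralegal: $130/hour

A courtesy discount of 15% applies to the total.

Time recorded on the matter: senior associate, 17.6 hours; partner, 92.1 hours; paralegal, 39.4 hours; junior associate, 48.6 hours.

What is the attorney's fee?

$56,833.55

Partner: 92.1 × $450 = $41,445.00
Senior associate: 17.6 × $380 = $6,688.00
Junior associate: 48.6 × $280 = $13,608.00
Paralegal: 39.4 × $130 = $5,122.00
Subtotal: $66,863.00
Less 15% discount: −$10,029.45
Total: $66,863.00 − $10,029.45 = $56,833.55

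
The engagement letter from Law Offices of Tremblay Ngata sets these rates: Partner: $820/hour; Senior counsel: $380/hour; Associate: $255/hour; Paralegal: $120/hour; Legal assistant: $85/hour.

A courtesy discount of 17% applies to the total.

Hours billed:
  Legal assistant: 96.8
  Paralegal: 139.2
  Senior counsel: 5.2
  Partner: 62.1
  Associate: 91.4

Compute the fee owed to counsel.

Partner: 62.1 × $820 = $50,922.00
Senior counsel: 5.2 × $380 = $1,976.00
Associate: 91.4 × $255 = $23,307.00
Paralegal: 139.2 × $120 = $16,704.00
Legal assistant: 96.8 × $85 = $8,228.00
Subtotal: $101,137.00
Less 17% discount: −$17,193.29
Total: $101,137.00 − $17,193.29 = $83,943.71

$83,943.71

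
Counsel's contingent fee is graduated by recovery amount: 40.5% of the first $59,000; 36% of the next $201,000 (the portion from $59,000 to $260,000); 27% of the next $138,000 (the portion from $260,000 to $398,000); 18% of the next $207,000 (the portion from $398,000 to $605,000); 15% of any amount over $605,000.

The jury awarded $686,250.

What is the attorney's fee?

$182,962.50

First $59,000 at 40.5% = $23,895.00
Next $201,000 at 36% = $72,360.00
Next $138,000 at 27% = $37,260.00
Next $207,000 at 18% = $37,260.00
Remaining $81,250 at 15% = $12,187.50
Fee: $23,895.00 + $72,360.00 + $37,260.00 + $37,260.00 + $12,187.50 = $182,962.50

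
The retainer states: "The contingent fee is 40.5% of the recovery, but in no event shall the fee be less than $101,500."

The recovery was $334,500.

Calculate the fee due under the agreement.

40.5% of $334,500 = $135,472.50
That exceeds the $101,500 minimum.

$135,472.50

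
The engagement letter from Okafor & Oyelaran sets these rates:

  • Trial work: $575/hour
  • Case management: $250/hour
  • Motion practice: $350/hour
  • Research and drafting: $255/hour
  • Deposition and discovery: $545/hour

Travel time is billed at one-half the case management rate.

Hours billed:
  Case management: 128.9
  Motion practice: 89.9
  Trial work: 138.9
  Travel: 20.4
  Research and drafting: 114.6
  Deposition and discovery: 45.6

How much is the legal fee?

$200,182.50

Trial work: 138.9 × $575 = $79,867.50
Case management: 128.9 × $250 = $32,225.00
Motion practice: 89.9 × $350 = $31,465.00
Research and drafting: 114.6 × $255 = $29,223.00
Deposition and discovery: 45.6 × $545 = $24,852.00
Subtotal: $79,867.50 + $32,225.00 + $31,465.00 + $29,223.00 + $24,852.00 = $197,632.50
Travel: 20.4 × ($250 ÷ 2) = 20.4 × $125.00 = $2,550.00
Total: $197,632.50 + $2,550.00 = $200,182.50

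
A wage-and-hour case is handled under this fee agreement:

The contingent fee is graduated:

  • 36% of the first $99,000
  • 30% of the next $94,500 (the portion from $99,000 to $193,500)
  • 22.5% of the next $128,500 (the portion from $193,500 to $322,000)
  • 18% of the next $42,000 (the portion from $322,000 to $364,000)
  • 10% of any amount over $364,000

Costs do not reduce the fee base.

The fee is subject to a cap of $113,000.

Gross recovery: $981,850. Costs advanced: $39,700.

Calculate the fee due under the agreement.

$113,000.00

Fee base is the gross recovery, $981,850; costs are reimbursed separately.
First $99,000 at 36% = $35,640.00
Next $94,500 at 30% = $28,350.00
Next $128,500 at 22.5% = $28,912.50
Next $42,000 at 18% = $7,560.00
Remaining $617,850 at 10% = $61,785.00
Fee: $35,640.00 + $28,350.00 + $28,912.50 + $7,560.00 + $61,785.00 = $162,247.50
$162,247.50 exceeds the $113,000 cap, so the fee is capped at $113,000.00.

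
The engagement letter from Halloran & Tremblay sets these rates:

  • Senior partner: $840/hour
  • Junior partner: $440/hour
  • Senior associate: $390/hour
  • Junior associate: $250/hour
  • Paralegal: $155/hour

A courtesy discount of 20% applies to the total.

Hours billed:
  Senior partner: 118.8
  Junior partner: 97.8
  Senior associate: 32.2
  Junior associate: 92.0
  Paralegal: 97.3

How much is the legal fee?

Senior partner: 118.8 × $840 = $99,792.00
Junior partner: 97.8 × $440 = $43,032.00
Senior associate: 32.2 × $390 = $12,558.00
Junior associate: 92.0 × $250 = $23,000.00
Paralegal: 97.3 × $155 = $15,081.50
Subtotal: $193,463.50
Less 20% discount: −$38,692.70
Total: $193,463.50 − $38,692.70 = $154,770.80

$154,770.80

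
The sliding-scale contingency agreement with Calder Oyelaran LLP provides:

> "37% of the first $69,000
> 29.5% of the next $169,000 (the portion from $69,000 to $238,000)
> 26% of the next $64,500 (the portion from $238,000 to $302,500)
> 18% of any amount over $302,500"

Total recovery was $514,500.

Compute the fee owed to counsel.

First $69,000 at 37% = $25,530.00
Next $169,000 at 29.5% = $49,855.00
Next $64,500 at 26% = $16,770.00
Remaining $212,000 at 18% = $38,160.00
Fee: $25,530.00 + $49,855.00 + $16,770.00 + $38,160.00 = $130,315.00

$130,315.00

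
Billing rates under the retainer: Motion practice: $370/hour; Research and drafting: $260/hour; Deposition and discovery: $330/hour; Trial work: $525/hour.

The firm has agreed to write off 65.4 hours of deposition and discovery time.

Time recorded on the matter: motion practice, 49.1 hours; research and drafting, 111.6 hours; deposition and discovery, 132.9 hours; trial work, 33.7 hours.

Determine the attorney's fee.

$87,150.50

Motion practice: 49.1 × $370 = $18,167.00
Research and drafting: 111.6 × $260 = $29,016.00
Deposition and discovery: 132.9 × $330 = $43,857.00
Trial work: 33.7 × $525 = $17,692.50
Subtotal: $108,732.50
Write-off: 65.4 × $330 = $21,582.00
Total: $108,732.50 − $21,582.00 = $87,150.50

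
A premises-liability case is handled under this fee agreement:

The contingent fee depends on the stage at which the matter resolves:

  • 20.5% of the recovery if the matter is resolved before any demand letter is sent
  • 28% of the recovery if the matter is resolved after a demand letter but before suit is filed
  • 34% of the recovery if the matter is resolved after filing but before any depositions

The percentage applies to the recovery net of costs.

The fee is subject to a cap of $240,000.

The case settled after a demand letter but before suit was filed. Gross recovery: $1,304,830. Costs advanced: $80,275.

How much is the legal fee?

Fee base (net of costs): $1,304,830 − $80,275 = $1,224,555
The matter settled after a demand letter but before suit was filed, so the 28% rate applies.
$1,224,555 × 28% = $342,875.40
$342,875.40 exceeds the $240,000 cap, so the fee is capped at $240,000.00.

$240,000.00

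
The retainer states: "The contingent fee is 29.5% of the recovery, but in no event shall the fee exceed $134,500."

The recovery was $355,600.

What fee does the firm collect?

29.5% of $355,600 = $104,902.00
That is under the $134,500 cap.

$104,902.00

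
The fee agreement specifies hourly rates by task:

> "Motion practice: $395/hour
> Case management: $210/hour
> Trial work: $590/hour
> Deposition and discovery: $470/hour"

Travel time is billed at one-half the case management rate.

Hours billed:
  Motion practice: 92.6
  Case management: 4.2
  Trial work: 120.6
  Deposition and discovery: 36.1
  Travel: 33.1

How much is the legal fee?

Motion practice: 92.6 × $395 = $36,577.00
Case management: 4.2 × $210 = $882.00
Trial work: 120.6 × $590 = $71,154.00
Deposition and discovery: 36.1 × $470 = $16,967.00
Subtotal: $36,577.00 + $882.00 + $71,154.00 + $16,967.00 = $125,580.00
Travel: 33.1 × ($210 ÷ 2) = 33.1 × $105.00 = $3,475.50
Total: $125,580.00 + $3,475.50 = $129,055.50

$129,055.50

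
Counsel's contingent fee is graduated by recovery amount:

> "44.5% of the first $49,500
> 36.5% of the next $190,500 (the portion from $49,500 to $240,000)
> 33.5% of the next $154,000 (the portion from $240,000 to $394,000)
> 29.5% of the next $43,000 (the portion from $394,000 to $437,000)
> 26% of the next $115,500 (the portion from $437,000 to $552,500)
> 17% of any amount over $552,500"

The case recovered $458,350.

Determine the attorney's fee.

$161,386.00

First $49,500 at 44.5% = $22,027.50
Next $190,500 at 36.5% = $69,532.50
Next $154,000 at 33.5% = $51,590.00
Next $43,000 at 29.5% = $12,685.00
Remaining $21,350 at 26% = $5,551.00
Fee: $22,027.50 + $69,532.50 + $51,590.00 + $12,685.00 + $5,551.00 = $161,386.00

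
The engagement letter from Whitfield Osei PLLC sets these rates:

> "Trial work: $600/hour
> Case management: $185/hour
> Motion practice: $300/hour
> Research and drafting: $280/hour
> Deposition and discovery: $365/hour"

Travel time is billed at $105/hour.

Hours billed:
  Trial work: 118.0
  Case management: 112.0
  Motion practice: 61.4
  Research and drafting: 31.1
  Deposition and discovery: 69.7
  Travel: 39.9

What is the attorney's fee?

Trial work: 118.0 × $600 = $70,800.00
Case management: 112.0 × $185 = $20,720.00
Motion practice: 61.4 × $300 = $18,420.00
Research and drafting: 31.1 × $280 = $8,708.00
Deposition and discovery: 69.7 × $365 = $25,440.50
Subtotal: $70,800.00 + $20,720.00 + $18,420.00 + $8,708.00 + $25,440.50 = $144,088.50
Travel: 39.9 × $105 = $4,189.50
Total: $144,088.50 + $4,189.50 = $148,278.00

$148,278.00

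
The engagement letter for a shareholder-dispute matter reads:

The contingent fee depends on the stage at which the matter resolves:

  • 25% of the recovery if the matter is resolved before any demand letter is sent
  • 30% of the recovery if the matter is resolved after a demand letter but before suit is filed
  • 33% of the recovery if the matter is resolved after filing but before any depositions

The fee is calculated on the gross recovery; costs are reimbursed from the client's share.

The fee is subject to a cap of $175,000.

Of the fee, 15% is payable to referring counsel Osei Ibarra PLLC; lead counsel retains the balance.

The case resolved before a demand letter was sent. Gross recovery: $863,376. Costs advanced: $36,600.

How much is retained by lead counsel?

Fee base is the gross recovery, $863,376; costs are reimbursed separately.
The matter resolved before a demand letter was sent, so the 25% rate applies.
$863,376 × 25% = $215,844.00
$215,844.00 exceeds the $175,000 cap, so the fee is capped at $175,000.00.
Referral share: 15% of $175,000.00 = $26,250.00; lead counsel retains $175,000.00 − $26,250.00 = $148,750.00.

$148,750.00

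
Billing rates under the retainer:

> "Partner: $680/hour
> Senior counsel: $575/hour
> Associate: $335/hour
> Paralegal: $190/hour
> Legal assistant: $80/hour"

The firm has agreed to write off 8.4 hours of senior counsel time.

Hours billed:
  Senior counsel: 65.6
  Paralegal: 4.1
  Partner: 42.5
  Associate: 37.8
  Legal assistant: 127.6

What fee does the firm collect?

$85,440.00

Partner: 42.5 × $680 = $28,900.00
Senior counsel: 65.6 × $575 = $37,720.00
Associate: 37.8 × $335 = $12,663.00
Paralegal: 4.1 × $190 = $779.00
Legal assistant: 127.6 × $80 = $10,208.00
Subtotal: $90,270.00
Write-off: 8.4 × $575 = $4,830.00
Total: $90,270.00 − $4,830.00 = $85,440.00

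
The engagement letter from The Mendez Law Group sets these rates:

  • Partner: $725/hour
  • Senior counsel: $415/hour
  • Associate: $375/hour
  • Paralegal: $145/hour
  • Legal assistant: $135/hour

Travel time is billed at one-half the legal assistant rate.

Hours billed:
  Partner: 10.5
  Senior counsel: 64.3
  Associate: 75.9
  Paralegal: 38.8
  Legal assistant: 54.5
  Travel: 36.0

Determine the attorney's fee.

Partner: 10.5 × $725 = $7,612.50
Senior counsel: 64.3 × $415 = $26,684.50
Associate: 75.9 × $375 = $28,462.50
Paralegal: 38.8 × $145 = $5,626.00
Legal assistant: 54.5 × $135 = $7,357.50
Subtotal: $7,612.50 + $26,684.50 + $28,462.50 + $5,626.00 + $7,357.50 = $75,743.00
Travel: 36.0 × ($135 ÷ 2) = 36.0 × $67.50 = $2,430.00
Total: $75,743.00 + $2,430.00 = $78,173.00

$78,173.00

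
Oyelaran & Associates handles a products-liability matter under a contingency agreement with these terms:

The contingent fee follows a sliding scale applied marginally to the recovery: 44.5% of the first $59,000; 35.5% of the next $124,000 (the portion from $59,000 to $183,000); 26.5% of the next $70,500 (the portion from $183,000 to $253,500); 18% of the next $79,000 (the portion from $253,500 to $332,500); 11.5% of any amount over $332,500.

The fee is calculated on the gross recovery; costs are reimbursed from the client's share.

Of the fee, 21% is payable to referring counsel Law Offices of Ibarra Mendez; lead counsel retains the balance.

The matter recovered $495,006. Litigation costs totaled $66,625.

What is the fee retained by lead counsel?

Fee base is the gross recovery, $495,006; costs are reimbursed separately.
First $59,000 at 44.5% = $26,255.00
Next $124,000 at 35.5% = $44,020.00
Next $70,500 at 26.5% = $18,682.50
Next $79,000 at 18% = $14,220.00
Remaining $162,506 at 11.5% = $18,688.19
Fee: $26,255.00 + $44,020.00 + $18,682.50 + $14,220.00 + $18,688.19 = $121,865.69
Referral share: 21% of $121,865.69 = $25,591.79; lead counsel retains $121,865.69 − $25,591.79 = $96,273.90.

$96,273.90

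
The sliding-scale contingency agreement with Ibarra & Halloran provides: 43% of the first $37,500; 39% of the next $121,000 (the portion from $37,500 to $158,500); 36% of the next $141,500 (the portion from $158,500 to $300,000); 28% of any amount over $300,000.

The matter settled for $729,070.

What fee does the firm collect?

First $37,500 at 43% = $16,125.00
Next $121,000 at 39% = $47,190.00
Next $141,500 at 36% = $50,940.00
Remaining $429,070 at 28% = $120,139.60
Fee: $16,125.00 + $47,190.00 + $50,940.00 + $120,139.60 = $234,394.60

$234,394.60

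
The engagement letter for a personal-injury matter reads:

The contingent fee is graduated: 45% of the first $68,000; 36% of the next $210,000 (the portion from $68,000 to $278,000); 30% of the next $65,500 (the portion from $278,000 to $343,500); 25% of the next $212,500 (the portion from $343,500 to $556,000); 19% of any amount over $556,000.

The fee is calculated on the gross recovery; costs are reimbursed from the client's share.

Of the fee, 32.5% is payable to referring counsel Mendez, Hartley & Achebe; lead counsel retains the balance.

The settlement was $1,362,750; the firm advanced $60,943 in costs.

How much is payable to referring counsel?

$107,983.69

Fee base is the gross recovery, $1,362,750; costs are reimbursed separately.
First $68,000 at 45% = $30,600.00
Next $210,000 at 36% = $75,600.00
Next $65,500 at 30% = $19,650.00
Next $212,500 at 25% = $53,125.00
Remaining $806,750 at 19% = $153,282.50
Fee: $30,600.00 + $75,600.00 + $19,650.00 + $53,125.00 + $153,282.50 = $332,257.50
Referral share: 32.5% of $332,257.50 = $107,983.69; lead counsel retains $332,257.50 − $107,983.69 = $224,273.81.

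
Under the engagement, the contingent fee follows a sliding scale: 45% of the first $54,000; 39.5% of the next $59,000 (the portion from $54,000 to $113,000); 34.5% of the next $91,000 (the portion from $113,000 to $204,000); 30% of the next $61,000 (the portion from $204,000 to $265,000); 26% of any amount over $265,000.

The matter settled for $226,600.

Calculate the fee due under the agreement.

First $54,000 at 45% = $24,300.00
Next $59,000 at 39.5% = $23,305.00
Next $91,000 at 34.5% = $31,395.00
Remaining $22,600 at 30% = $6,780.00
Fee: $24,300.00 + $23,305.00 + $31,395.00 + $6,780.00 = $85,780.00

$85,780.00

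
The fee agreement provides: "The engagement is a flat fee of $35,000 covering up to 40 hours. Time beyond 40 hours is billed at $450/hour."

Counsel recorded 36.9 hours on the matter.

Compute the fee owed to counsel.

36.9 hours is within the 40-hour scope; only the flat fee applies.

$35,000.00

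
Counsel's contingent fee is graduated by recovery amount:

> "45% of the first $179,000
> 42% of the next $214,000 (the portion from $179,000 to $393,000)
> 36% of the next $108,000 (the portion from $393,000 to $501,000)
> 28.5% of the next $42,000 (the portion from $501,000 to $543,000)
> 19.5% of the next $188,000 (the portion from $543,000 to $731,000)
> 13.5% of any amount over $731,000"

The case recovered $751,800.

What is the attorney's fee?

$260,748.00

First $179,000 at 45% = $80,550.00
Next $214,000 at 42% = $89,880.00
Next $108,000 at 36% = $38,880.00
Next $42,000 at 28.5% = $11,970.00
Next $188,000 at 19.5% = $36,660.00
Remaining $20,800 at 13.5% = $2,808.00
Fee: $80,550.00 + $89,880.00 + $38,880.00 + $11,970.00 + $36,660.00 + $2,808.00 = $260,748.00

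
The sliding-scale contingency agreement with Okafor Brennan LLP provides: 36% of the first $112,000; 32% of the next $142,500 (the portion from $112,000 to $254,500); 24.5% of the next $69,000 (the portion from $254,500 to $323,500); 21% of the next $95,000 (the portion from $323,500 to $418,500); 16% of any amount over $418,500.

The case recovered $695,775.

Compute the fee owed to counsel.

First $112,000 at 36% = $40,320.00
Next $142,500 at 32% = $45,600.00
Next $69,000 at 24.5% = $16,905.00
Next $95,000 at 21% = $19,950.00
Remaining $277,275 at 16% = $44,364.00
Fee: $40,320.00 + $45,600.00 + $16,905.00 + $19,950.00 + $44,364.00 = $167,139.00

$167,139.00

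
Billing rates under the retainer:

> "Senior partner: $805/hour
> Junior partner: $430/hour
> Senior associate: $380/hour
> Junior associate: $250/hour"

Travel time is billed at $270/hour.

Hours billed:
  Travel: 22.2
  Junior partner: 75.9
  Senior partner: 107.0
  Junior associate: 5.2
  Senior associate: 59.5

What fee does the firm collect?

Senior partner: 107.0 × $805 = $86,135.00
Junior partner: 75.9 × $430 = $32,637.00
Senior associate: 59.5 × $380 = $22,610.00
Junior associate: 5.2 × $250 = $1,300.00
Subtotal: $86,135.00 + $32,637.00 + $22,610.00 + $1,300.00 = $142,682.00
Travel: 22.2 × $270 = $5,994.00
Total: $142,682.00 + $5,994.00 = $148,676.00

$148,676.00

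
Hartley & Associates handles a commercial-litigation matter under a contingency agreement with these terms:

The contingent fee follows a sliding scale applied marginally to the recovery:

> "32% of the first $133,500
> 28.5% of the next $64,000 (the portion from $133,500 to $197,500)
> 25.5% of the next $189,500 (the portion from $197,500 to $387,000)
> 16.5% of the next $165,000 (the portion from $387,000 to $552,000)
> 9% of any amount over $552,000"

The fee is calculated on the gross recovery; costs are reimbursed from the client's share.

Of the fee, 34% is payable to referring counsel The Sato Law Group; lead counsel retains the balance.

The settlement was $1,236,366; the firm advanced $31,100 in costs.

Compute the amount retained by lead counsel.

Fee base is the gross recovery, $1,236,366; costs are reimbursed separately.
First $133,500 at 32% = $42,720.00
Next $64,000 at 28.5% = $18,240.00
Next $189,500 at 25.5% = $48,322.50
Next $165,000 at 16.5% = $27,225.00
Remaining $684,366 at 9% = $61,592.94
Fee: $42,720.00 + $18,240.00 + $48,322.50 + $27,225.00 + $61,592.94 = $198,100.44
Referral share: 34% of $198,100.44 = $67,354.15; lead counsel retains $198,100.44 − $67,354.15 = $130,746.29.

$130,746.29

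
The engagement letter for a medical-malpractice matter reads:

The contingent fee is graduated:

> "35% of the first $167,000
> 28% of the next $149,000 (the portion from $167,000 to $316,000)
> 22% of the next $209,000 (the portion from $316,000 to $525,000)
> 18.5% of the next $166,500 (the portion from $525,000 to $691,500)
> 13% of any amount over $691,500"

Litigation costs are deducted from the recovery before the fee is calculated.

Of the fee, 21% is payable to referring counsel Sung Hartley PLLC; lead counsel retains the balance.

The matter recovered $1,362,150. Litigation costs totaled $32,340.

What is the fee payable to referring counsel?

$54,585.89

Fee base (net of costs): $1,362,150 − $32,340 = $1,329,810
First $167,000 at 35% = $58,450.00
Next $149,000 at 28% = $41,720.00
Next $209,000 at 22% = $45,980.00
Next $166,500 at 18.5% = $30,802.50
Remaining $638,310 at 13% = $82,980.30
Fee: $58,450.00 + $41,720.00 + $45,980.00 + $30,802.50 + $82,980.30 = $259,932.80
Referral share: 21% of $259,932.80 = $54,585.89; lead counsel retains $259,932.80 − $54,585.89 = $205,346.91.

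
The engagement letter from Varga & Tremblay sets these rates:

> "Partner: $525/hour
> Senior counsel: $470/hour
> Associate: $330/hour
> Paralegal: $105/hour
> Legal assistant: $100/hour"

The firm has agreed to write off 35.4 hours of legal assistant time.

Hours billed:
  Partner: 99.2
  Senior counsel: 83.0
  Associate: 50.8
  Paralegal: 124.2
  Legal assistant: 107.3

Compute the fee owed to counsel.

Partner: 99.2 × $525 = $52,080.00
Senior counsel: 83.0 × $470 = $39,010.00
Associate: 50.8 × $330 = $16,764.00
Paralegal: 124.2 × $105 = $13,041.00
Legal assistant: 107.3 × $100 = $10,730.00
Subtotal: $131,625.00
Write-off: 35.4 × $100 = $3,540.00
Total: $131,625.00 − $3,540.00 = $128,085.00

$128,085.00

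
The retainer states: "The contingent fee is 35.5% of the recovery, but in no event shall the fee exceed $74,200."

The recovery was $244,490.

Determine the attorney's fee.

35.5% of $244,490 = $86,793.95
That exceeds the $74,200 cap, so the fee is capped at $74,200.

$74,200.00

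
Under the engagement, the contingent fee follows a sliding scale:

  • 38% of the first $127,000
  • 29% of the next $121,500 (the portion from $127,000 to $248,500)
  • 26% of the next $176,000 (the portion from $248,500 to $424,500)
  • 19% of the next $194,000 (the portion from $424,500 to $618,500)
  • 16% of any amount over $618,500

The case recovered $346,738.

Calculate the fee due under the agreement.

$109,036.88

First $127,000 at 38% = $48,260.00
Next $121,500 at 29% = $35,235.00
Remaining $98,238 at 26% = $25,541.88
Fee: $48,260.00 + $35,235.00 + $25,541.88 = $109,036.88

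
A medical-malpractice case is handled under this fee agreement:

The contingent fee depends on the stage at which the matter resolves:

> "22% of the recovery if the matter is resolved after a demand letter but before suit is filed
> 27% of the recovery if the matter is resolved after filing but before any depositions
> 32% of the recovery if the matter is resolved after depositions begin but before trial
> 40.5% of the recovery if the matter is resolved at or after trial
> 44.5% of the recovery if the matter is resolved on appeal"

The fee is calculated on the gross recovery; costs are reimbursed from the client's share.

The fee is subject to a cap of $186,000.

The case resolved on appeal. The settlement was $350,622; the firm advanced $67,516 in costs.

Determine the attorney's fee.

Fee base is the gross recovery, $350,622; costs are reimbursed separately.
The matter resolved on appeal, so the 44.5% rate applies.
$350,622 × 44.5% = $156,026.79
$156,026.79 is under the $186,000 cap.

$156,026.79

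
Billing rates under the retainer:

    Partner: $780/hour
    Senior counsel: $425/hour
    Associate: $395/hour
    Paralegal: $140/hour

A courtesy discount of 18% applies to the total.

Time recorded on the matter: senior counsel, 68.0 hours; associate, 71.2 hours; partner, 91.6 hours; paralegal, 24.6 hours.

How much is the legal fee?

$108,171.12

Partner: 91.6 × $780 = $71,448.00
Senior counsel: 68.0 × $425 = $28,900.00
Associate: 71.2 × $395 = $28,124.00
Paralegal: 24.6 × $140 = $3,444.00
Subtotal: $131,916.00
Less 18% discount: −$23,744.88
Total: $131,916.00 − $23,744.88 = $108,171.12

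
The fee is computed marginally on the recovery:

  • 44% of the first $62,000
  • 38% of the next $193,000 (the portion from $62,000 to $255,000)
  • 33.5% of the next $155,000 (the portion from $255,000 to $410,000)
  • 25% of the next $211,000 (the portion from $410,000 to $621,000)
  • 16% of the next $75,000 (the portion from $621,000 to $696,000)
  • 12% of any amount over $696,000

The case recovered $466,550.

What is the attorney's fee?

$166,682.50

First $62,000 at 44% = $27,280.00
Next $193,000 at 38% = $73,340.00
Next $155,000 at 33.5% = $51,925.00
Remaining $56,550 at 25% = $14,137.50
Fee: $27,280.00 + $73,340.00 + $51,925.00 + $14,137.50 = $166,682.50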